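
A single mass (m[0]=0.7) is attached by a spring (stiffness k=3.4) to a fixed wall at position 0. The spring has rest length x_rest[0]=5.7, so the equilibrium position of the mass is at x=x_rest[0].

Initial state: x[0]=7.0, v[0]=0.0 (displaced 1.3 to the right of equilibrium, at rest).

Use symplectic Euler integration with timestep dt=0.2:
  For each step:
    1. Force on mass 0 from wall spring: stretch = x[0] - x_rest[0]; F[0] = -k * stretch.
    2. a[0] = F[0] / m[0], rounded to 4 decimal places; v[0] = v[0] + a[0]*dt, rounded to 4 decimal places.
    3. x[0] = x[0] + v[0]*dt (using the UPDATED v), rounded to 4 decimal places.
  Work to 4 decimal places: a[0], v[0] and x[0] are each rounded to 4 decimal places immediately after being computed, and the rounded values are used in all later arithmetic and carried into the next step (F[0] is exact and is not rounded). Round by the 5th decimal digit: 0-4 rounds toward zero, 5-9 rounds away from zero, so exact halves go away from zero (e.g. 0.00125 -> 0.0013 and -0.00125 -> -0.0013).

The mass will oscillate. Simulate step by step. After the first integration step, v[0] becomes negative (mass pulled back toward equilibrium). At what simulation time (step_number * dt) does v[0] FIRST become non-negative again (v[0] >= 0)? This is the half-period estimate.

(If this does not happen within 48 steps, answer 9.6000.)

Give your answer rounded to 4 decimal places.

Answer: 1.6000

Derivation:
Step 0: x=[7.0000] v=[0.0000]
Step 1: x=[6.7474] v=[-1.2629]
Step 2: x=[6.2913] v=[-2.2804]
Step 3: x=[5.7203] v=[-2.8548]
Step 4: x=[5.1454] v=[-2.8745]
Step 5: x=[4.6783] v=[-2.3357]
Step 6: x=[4.4097] v=[-1.3432]
Step 7: x=[4.3917] v=[-0.0898]
Step 8: x=[4.6279] v=[1.1811]
First v>=0 after going negative at step 8, time=1.6000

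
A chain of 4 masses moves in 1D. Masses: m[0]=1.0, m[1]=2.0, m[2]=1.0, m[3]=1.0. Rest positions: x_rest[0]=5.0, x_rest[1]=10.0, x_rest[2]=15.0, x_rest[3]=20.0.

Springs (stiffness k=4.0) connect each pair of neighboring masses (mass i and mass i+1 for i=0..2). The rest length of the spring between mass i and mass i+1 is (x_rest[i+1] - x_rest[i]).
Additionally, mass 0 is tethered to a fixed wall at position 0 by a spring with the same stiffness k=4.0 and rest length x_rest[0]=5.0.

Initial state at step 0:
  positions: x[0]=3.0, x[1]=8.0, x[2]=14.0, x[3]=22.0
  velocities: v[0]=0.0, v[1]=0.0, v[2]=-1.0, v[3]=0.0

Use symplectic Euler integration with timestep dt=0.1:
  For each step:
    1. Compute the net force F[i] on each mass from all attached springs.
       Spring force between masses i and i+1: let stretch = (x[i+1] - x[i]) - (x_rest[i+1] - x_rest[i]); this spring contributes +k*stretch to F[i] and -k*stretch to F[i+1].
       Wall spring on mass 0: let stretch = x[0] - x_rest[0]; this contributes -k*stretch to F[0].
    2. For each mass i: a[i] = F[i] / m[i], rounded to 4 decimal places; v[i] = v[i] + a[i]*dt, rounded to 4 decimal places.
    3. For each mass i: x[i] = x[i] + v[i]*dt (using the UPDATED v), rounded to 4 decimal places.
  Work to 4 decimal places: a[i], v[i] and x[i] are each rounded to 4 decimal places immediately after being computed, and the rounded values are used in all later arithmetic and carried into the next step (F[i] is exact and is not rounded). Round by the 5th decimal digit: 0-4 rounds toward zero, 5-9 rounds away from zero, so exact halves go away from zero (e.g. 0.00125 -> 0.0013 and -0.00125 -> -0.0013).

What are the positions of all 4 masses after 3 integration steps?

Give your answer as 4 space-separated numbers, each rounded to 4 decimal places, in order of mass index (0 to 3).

Step 0: x=[3.0000 8.0000 14.0000 22.0000] v=[0.0000 0.0000 -1.0000 0.0000]
Step 1: x=[3.0800 8.0200 13.9800 21.8800] v=[0.8000 0.2000 -0.2000 -1.2000]
Step 2: x=[3.2344 8.0604 14.0376 21.6440] v=[1.5440 0.4040 0.5760 -2.3600]
Step 3: x=[3.4525 8.1238 14.1604 21.3037] v=[2.1806 0.6342 1.2277 -3.4026]

Answer: 3.4525 8.1238 14.1604 21.3037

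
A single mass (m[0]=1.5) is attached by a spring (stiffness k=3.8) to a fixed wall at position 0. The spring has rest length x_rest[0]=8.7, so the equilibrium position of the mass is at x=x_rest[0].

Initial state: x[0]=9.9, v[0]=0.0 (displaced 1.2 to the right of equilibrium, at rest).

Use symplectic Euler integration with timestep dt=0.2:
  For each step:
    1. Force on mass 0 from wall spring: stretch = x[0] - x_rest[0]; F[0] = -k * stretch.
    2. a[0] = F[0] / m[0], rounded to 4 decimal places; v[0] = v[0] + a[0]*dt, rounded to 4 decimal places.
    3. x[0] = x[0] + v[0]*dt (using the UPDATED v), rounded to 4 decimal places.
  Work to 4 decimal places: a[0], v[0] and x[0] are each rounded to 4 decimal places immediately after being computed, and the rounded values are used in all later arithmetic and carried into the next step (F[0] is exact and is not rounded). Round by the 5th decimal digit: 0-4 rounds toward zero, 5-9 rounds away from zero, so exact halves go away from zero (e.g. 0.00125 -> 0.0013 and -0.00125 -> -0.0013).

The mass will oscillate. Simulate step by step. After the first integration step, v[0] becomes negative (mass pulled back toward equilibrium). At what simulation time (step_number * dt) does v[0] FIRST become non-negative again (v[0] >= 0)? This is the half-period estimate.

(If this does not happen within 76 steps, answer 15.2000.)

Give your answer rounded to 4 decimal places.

Step 0: x=[9.9000] v=[0.0000]
Step 1: x=[9.7784] v=[-0.6080]
Step 2: x=[9.5475] v=[-1.1544]
Step 3: x=[9.2307] v=[-1.5838]
Step 4: x=[8.8602] v=[-1.8527]
Step 5: x=[8.4734] v=[-1.9339]
Step 6: x=[8.1096] v=[-1.8191]
Step 7: x=[7.8056] v=[-1.5200]
Step 8: x=[7.5922] v=[-1.0668]
Step 9: x=[7.4911] v=[-0.5055]
Step 10: x=[7.5125] v=[0.1070]
First v>=0 after going negative at step 10, time=2.0000

Answer: 2.0000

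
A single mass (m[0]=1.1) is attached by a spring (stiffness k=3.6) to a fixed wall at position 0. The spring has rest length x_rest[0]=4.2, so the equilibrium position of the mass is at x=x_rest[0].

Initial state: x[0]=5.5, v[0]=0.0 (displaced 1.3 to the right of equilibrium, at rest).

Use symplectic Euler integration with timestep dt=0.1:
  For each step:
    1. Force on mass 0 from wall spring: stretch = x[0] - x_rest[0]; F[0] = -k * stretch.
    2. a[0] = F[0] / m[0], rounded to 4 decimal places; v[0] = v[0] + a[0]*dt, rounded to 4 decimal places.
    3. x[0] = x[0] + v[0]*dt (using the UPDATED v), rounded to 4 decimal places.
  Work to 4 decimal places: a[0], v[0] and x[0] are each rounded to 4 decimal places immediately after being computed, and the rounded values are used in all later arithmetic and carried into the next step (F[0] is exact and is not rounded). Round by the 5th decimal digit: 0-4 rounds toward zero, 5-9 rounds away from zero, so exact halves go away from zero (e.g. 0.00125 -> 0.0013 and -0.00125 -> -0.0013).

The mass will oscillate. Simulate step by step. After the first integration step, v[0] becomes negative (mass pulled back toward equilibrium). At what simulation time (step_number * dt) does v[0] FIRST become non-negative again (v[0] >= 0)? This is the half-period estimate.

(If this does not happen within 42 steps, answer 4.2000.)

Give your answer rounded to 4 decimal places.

Step 0: x=[5.5000] v=[0.0000]
Step 1: x=[5.4575] v=[-0.4255]
Step 2: x=[5.3738] v=[-0.8371]
Step 3: x=[5.2517] v=[-1.2213]
Step 4: x=[5.0952] v=[-1.5655]
Step 5: x=[4.9094] v=[-1.8585]
Step 6: x=[4.7003] v=[-2.0907]
Step 7: x=[4.4749] v=[-2.2544]
Step 8: x=[4.2405] v=[-2.3444]
Step 9: x=[4.0047] v=[-2.3577]
Step 10: x=[3.7753] v=[-2.2938]
Step 11: x=[3.5598] v=[-2.1548]
Step 12: x=[3.3653] v=[-1.9453]
Step 13: x=[3.1981] v=[-1.6721]
Step 14: x=[3.0637] v=[-1.3442]
Step 15: x=[2.9665] v=[-0.9723]
Step 16: x=[2.9096] v=[-0.5686]
Step 17: x=[2.8950] v=[-0.1463]
Step 18: x=[2.9231] v=[0.2808]
First v>=0 after going negative at step 18, time=1.8000

Answer: 1.8000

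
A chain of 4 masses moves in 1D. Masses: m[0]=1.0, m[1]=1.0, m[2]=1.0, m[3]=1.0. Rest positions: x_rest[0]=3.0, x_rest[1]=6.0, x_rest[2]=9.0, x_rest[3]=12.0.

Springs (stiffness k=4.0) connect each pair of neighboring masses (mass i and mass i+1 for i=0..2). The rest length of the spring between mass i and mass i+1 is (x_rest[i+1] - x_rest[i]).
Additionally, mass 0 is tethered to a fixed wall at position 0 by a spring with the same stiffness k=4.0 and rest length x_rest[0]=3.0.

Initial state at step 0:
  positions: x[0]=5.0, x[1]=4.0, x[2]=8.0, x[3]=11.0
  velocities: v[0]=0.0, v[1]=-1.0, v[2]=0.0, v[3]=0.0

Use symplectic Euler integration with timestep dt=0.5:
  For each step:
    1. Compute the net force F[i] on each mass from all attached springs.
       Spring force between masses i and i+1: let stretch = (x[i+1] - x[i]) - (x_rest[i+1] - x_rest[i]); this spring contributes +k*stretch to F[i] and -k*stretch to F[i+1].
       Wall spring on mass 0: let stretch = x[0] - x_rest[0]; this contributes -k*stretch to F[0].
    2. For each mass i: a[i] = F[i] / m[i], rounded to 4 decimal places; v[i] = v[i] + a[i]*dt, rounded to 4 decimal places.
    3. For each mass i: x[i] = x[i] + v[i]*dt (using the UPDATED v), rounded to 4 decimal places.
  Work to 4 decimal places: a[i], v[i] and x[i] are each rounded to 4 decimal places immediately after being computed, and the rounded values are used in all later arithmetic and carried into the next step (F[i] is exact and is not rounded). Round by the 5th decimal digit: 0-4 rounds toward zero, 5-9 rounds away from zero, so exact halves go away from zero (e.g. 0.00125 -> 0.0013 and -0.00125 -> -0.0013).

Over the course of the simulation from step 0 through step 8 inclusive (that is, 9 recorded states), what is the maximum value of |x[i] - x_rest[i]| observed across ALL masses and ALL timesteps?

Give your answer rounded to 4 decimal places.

Answer: 4.0000

Derivation:
Step 0: x=[5.0000 4.0000 8.0000 11.0000] v=[0.0000 -1.0000 0.0000 0.0000]
Step 1: x=[-1.0000 8.5000 7.0000 11.0000] v=[-12.0000 9.0000 -2.0000 0.0000]
Step 2: x=[3.5000 2.0000 11.5000 10.0000] v=[9.0000 -13.0000 9.0000 -2.0000]
Step 3: x=[3.0000 6.5000 5.0000 13.5000] v=[-1.0000 9.0000 -13.0000 7.0000]
Step 4: x=[3.0000 6.0000 8.5000 11.5000] v=[0.0000 -1.0000 7.0000 -4.0000]
Step 5: x=[3.0000 5.0000 12.5000 9.5000] v=[0.0000 -2.0000 8.0000 -4.0000]
Step 6: x=[2.0000 9.5000 6.0000 13.5000] v=[-2.0000 9.0000 -13.0000 8.0000]
Step 7: x=[6.5000 3.0000 10.5000 13.0000] v=[9.0000 -13.0000 9.0000 -1.0000]
Step 8: x=[1.0000 7.5000 10.0000 13.0000] v=[-11.0000 9.0000 -1.0000 0.0000]
Max displacement = 4.0000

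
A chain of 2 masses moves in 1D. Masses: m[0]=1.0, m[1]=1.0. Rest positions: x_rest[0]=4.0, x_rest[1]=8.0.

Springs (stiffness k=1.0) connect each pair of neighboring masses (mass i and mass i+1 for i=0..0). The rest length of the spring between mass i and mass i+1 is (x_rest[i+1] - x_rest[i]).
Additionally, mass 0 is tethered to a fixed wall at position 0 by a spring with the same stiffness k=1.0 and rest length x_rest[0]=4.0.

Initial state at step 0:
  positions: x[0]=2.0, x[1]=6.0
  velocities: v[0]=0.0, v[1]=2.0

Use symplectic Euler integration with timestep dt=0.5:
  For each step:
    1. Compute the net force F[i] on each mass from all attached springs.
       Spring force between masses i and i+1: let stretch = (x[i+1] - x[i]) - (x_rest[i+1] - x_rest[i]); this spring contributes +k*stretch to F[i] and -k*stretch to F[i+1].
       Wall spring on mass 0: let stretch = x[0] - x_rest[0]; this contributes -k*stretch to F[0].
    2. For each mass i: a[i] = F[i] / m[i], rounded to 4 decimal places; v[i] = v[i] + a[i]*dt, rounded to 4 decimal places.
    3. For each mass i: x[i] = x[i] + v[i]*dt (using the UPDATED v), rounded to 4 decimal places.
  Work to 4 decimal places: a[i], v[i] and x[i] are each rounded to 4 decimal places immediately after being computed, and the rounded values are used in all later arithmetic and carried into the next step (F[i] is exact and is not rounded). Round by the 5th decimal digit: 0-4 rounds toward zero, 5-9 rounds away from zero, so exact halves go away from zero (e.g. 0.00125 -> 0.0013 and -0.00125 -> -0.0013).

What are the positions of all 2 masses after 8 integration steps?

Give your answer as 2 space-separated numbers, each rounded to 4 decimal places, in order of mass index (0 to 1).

Step 0: x=[2.0000 6.0000] v=[0.0000 2.0000]
Step 1: x=[2.5000 7.0000] v=[1.0000 2.0000]
Step 2: x=[3.5000 7.8750] v=[2.0000 1.7500]
Step 3: x=[4.7188 8.6563] v=[2.4375 1.5625]
Step 4: x=[5.7423 9.4532] v=[2.0469 1.5938]
Step 5: x=[6.2579 10.3224] v=[1.0312 1.7384]
Step 6: x=[6.2252 11.1755] v=[-0.0655 1.7062]
Step 7: x=[5.8737 11.7911] v=[-0.7030 1.2311]
Step 8: x=[5.5331 11.9273] v=[-0.6812 0.2724]

Answer: 5.5331 11.9273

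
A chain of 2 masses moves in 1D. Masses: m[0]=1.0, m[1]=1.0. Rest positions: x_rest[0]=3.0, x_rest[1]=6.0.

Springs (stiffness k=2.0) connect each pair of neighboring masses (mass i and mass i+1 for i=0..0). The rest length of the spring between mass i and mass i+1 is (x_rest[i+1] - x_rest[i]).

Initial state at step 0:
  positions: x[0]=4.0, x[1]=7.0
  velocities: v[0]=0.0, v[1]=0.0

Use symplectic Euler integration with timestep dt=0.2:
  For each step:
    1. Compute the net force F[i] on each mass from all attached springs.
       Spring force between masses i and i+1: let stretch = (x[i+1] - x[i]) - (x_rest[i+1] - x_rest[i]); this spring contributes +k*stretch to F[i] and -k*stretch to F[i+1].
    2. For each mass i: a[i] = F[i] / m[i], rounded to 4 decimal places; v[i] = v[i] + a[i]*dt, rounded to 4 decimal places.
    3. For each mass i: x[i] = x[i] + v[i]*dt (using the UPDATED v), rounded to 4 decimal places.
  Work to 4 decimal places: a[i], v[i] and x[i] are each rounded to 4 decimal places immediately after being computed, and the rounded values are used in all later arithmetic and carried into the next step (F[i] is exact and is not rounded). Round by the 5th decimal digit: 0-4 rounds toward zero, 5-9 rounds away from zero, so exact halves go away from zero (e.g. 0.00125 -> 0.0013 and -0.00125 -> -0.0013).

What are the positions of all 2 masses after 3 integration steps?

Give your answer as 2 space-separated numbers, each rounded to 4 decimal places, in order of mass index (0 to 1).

Step 0: x=[4.0000 7.0000] v=[0.0000 0.0000]
Step 1: x=[4.0000 7.0000] v=[0.0000 0.0000]
Step 2: x=[4.0000 7.0000] v=[0.0000 0.0000]
Step 3: x=[4.0000 7.0000] v=[0.0000 0.0000]

Answer: 4.0000 7.0000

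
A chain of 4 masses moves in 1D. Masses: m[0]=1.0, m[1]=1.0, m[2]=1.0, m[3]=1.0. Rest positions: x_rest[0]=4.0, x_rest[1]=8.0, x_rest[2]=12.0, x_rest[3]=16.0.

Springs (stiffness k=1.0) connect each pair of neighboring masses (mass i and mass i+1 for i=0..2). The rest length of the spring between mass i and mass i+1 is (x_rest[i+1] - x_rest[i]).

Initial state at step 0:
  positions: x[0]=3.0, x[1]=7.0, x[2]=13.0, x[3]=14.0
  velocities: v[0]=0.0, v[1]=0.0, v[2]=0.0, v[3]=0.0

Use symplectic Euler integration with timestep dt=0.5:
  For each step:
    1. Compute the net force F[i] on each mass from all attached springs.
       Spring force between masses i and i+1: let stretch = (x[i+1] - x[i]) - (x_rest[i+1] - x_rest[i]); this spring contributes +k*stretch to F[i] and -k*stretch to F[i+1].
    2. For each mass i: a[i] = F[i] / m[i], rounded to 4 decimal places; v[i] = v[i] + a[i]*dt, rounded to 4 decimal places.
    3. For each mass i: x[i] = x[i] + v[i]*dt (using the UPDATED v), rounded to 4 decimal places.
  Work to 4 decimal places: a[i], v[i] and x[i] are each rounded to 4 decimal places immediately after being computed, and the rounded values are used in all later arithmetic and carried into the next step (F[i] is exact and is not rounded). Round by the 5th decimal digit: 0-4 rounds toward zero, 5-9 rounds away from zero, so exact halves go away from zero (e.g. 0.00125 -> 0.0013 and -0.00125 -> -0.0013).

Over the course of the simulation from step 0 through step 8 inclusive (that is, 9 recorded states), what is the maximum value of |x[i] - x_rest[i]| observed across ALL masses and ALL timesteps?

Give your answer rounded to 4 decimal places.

Answer: 2.5469

Derivation:
Step 0: x=[3.0000 7.0000 13.0000 14.0000] v=[0.0000 0.0000 0.0000 0.0000]
Step 1: x=[3.0000 7.5000 11.7500 14.7500] v=[0.0000 1.0000 -2.5000 1.5000]
Step 2: x=[3.1250 7.9375 10.1875 15.7500] v=[0.2500 0.8750 -3.1250 2.0000]
Step 3: x=[3.4532 7.7344 9.4531 16.3594] v=[0.6563 -0.4063 -1.4688 1.2188]
Step 4: x=[3.8517 6.8906 10.0156 16.2422] v=[0.7969 -1.6876 1.1250 -0.2344]
Step 5: x=[4.0099 6.0683 11.3535 15.5684] v=[0.3164 -1.6446 2.6758 -1.3477]
Step 6: x=[3.6827 6.0527 12.4239 14.8408] v=[-0.6544 -0.0312 2.1407 -1.4552]
Step 7: x=[2.9480 7.0374 12.5057 14.5090] v=[-1.4694 1.9694 0.1636 -0.6637]
Step 8: x=[2.2357 8.3669 11.7213 14.6764] v=[-1.4247 2.6589 -1.5689 0.3347]
Max displacement = 2.5469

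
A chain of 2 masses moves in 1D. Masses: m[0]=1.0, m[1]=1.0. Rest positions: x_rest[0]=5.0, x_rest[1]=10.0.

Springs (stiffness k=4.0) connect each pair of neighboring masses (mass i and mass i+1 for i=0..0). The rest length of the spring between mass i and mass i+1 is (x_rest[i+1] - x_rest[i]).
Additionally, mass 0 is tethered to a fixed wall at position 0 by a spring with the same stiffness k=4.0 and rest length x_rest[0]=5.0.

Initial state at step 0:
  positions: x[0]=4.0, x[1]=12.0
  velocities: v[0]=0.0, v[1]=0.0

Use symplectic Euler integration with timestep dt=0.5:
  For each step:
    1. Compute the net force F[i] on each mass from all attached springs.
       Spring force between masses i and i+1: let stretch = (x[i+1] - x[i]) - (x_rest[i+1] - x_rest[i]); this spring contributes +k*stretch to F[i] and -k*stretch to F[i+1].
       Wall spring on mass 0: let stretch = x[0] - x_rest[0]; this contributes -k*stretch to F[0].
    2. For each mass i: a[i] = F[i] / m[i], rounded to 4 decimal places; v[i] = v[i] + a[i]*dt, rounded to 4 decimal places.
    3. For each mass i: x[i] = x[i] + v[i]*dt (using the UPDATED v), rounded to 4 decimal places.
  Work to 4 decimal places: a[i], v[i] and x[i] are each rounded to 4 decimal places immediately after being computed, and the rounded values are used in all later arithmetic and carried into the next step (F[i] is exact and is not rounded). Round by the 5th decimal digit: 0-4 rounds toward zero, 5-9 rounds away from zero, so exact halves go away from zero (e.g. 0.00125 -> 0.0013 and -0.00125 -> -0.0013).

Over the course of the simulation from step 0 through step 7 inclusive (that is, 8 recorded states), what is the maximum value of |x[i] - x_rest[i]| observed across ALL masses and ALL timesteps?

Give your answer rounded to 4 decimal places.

Step 0: x=[4.0000 12.0000] v=[0.0000 0.0000]
Step 1: x=[8.0000 9.0000] v=[8.0000 -6.0000]
Step 2: x=[5.0000 10.0000] v=[-6.0000 2.0000]
Step 3: x=[2.0000 11.0000] v=[-6.0000 2.0000]
Step 4: x=[6.0000 8.0000] v=[8.0000 -6.0000]
Step 5: x=[6.0000 8.0000] v=[0.0000 0.0000]
Step 6: x=[2.0000 11.0000] v=[-8.0000 6.0000]
Step 7: x=[5.0000 10.0000] v=[6.0000 -2.0000]
Max displacement = 3.0000

Answer: 3.0000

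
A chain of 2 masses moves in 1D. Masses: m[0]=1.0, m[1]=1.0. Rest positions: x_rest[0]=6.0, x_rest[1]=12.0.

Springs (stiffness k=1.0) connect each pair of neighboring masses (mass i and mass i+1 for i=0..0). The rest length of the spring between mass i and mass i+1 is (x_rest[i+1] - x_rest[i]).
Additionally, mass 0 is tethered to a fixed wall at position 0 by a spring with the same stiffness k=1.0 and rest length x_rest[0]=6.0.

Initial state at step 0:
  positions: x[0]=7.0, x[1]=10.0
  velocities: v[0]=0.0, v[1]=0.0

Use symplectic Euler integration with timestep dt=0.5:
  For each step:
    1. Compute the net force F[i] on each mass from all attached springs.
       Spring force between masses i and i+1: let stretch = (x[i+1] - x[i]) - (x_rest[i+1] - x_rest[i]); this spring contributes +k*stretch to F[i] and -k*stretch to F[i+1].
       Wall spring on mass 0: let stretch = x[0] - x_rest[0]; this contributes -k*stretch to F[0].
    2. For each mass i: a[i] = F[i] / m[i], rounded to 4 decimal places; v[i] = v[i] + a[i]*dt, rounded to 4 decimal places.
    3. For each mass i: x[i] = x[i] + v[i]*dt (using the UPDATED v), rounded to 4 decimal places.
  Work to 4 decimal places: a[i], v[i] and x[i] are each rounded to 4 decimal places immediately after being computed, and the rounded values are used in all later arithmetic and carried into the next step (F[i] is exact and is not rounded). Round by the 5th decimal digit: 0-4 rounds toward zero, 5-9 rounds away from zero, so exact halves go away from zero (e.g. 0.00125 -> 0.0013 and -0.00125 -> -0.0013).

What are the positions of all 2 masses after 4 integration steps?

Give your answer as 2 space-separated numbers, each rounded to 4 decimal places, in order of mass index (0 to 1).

Answer: 4.4375 12.7227

Derivation:
Step 0: x=[7.0000 10.0000] v=[0.0000 0.0000]
Step 1: x=[6.0000 10.7500] v=[-2.0000 1.5000]
Step 2: x=[4.6875 11.8125] v=[-2.6250 2.1250]
Step 3: x=[3.9844 12.5938] v=[-1.4063 1.5625]
Step 4: x=[4.4375 12.7227] v=[0.9062 0.2578]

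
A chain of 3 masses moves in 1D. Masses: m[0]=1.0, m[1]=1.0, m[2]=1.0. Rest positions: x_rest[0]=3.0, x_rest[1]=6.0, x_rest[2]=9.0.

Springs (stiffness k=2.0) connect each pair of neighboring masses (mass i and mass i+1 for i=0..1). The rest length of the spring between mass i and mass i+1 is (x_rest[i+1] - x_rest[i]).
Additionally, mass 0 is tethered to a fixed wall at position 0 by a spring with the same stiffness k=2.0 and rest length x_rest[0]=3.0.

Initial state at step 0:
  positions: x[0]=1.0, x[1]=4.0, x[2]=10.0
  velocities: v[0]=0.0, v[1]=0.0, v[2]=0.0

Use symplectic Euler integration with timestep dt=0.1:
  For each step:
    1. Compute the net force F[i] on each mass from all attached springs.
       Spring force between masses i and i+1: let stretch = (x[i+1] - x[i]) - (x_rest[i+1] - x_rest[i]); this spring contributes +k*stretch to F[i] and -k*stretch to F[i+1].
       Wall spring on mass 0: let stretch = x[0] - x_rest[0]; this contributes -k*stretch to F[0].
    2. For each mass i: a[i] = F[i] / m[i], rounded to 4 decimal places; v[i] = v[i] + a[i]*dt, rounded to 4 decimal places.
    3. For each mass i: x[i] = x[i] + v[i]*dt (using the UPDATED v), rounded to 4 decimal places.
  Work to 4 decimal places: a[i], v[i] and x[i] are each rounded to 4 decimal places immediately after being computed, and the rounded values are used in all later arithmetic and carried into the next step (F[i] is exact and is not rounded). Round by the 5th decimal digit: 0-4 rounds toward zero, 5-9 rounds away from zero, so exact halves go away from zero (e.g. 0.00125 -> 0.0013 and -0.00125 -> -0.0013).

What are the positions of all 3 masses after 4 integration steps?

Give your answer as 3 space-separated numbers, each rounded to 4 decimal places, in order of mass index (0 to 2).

Answer: 1.3938 4.5591 9.4353

Derivation:
Step 0: x=[1.0000 4.0000 10.0000] v=[0.0000 0.0000 0.0000]
Step 1: x=[1.0400 4.0600 9.9400] v=[0.4000 0.6000 -0.6000]
Step 2: x=[1.1196 4.1772 9.8224] v=[0.7960 1.1720 -1.1760]
Step 3: x=[1.2380 4.3462 9.6519] v=[1.1836 1.6895 -1.7050]
Step 4: x=[1.3938 4.5591 9.4353] v=[1.5576 2.1290 -2.1661]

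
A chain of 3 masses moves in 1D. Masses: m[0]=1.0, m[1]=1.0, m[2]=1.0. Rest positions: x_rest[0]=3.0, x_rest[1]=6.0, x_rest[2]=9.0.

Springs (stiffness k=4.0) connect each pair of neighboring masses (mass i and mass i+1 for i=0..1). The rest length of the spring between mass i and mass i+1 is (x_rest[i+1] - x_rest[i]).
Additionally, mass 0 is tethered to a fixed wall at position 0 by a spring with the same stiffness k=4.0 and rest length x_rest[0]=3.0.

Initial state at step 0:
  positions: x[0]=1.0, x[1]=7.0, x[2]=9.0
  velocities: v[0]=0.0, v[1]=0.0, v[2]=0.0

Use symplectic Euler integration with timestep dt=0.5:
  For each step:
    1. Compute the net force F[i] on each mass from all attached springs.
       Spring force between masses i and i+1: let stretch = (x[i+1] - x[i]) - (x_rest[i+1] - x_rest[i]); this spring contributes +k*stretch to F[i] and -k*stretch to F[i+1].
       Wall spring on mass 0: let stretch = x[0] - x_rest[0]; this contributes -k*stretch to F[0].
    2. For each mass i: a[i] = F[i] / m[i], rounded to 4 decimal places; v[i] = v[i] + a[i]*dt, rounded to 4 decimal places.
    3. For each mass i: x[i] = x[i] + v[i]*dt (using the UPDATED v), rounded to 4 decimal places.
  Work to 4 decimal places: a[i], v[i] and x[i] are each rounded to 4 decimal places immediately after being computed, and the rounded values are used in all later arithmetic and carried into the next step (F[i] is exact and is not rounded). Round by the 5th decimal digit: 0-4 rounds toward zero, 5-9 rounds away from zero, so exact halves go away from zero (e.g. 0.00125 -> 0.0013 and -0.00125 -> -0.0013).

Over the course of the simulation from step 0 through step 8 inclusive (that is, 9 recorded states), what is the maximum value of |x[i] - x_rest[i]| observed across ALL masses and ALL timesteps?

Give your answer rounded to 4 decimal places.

Answer: 3.0000

Derivation:
Step 0: x=[1.0000 7.0000 9.0000] v=[0.0000 0.0000 0.0000]
Step 1: x=[6.0000 3.0000 10.0000] v=[10.0000 -8.0000 2.0000]
Step 2: x=[2.0000 9.0000 7.0000] v=[-8.0000 12.0000 -6.0000]
Step 3: x=[3.0000 6.0000 9.0000] v=[2.0000 -6.0000 4.0000]
Step 4: x=[4.0000 3.0000 11.0000] v=[2.0000 -6.0000 4.0000]
Step 5: x=[0.0000 9.0000 8.0000] v=[-8.0000 12.0000 -6.0000]
Step 6: x=[5.0000 5.0000 9.0000] v=[10.0000 -8.0000 2.0000]
Step 7: x=[5.0000 5.0000 9.0000] v=[0.0000 0.0000 0.0000]
Step 8: x=[0.0000 9.0000 8.0000] v=[-10.0000 8.0000 -2.0000]
Max displacement = 3.0000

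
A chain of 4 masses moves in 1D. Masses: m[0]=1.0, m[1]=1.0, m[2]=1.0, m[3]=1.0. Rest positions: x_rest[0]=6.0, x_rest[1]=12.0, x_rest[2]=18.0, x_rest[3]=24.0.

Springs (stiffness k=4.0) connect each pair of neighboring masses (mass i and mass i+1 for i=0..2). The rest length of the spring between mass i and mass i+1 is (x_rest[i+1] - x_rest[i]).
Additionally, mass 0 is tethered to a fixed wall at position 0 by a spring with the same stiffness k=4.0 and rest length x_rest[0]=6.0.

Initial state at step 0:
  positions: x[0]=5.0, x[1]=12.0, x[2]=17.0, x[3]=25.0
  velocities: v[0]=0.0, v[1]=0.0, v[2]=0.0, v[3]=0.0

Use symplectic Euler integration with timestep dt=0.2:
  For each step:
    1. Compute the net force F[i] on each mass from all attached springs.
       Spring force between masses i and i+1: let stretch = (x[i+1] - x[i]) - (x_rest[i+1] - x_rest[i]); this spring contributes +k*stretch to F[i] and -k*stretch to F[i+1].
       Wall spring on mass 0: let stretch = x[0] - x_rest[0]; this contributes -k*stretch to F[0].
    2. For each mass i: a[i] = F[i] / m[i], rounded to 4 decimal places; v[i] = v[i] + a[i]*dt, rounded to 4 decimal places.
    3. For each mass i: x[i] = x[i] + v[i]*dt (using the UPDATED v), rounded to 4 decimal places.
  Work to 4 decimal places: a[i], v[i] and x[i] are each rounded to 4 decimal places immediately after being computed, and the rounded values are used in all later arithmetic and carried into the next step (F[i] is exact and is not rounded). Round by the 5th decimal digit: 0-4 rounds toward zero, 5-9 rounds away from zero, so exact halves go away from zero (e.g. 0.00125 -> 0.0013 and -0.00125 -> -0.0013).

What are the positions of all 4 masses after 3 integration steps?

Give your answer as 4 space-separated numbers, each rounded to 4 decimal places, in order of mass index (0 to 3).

Step 0: x=[5.0000 12.0000 17.0000 25.0000] v=[0.0000 0.0000 0.0000 0.0000]
Step 1: x=[5.3200 11.6800 17.4800 24.6800] v=[1.6000 -1.6000 2.4000 -1.6000]
Step 2: x=[5.8064 11.2704 18.1840 24.1680] v=[2.4320 -2.0480 3.5200 -2.5600]
Step 3: x=[6.2380 11.0927 18.7393 23.6586] v=[2.1581 -0.8883 2.7763 -2.5472]

Answer: 6.2380 11.0927 18.7393 23.6586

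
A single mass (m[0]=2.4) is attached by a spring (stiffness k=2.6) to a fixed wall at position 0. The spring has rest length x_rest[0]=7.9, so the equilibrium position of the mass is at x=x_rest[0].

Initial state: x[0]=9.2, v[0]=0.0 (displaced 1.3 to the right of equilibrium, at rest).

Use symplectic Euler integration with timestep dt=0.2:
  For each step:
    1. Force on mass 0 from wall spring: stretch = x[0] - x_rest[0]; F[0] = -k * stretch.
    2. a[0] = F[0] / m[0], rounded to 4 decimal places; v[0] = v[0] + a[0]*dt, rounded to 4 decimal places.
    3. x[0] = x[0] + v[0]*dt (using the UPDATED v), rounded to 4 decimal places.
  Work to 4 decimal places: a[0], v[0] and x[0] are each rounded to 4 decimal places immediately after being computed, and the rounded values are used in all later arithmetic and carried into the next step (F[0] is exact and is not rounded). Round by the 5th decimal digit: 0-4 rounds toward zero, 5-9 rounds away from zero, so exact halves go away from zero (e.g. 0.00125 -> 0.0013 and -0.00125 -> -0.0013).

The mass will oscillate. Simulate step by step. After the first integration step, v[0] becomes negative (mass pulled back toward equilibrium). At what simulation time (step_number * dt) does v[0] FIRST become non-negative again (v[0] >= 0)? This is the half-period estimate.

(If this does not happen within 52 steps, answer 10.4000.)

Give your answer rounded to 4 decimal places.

Step 0: x=[9.2000] v=[0.0000]
Step 1: x=[9.1437] v=[-0.2817]
Step 2: x=[9.0335] v=[-0.5512]
Step 3: x=[8.8741] v=[-0.7968]
Step 4: x=[8.6725] v=[-1.0079]
Step 5: x=[8.4374] v=[-1.1753]
Step 6: x=[8.1791] v=[-1.2917]
Step 7: x=[7.9087] v=[-1.3522]
Step 8: x=[7.6379] v=[-1.3541]
Step 9: x=[7.3784] v=[-1.2973]
Step 10: x=[7.1415] v=[-1.1843]
Step 11: x=[6.9375] v=[-1.0200]
Step 12: x=[6.7752] v=[-0.8115]
Step 13: x=[6.6616] v=[-0.5678]
Step 14: x=[6.6017] v=[-0.2995]
Step 15: x=[6.5981] v=[-0.0182]
Step 16: x=[6.6509] v=[0.2639]
First v>=0 after going negative at step 16, time=3.2000

Answer: 3.2000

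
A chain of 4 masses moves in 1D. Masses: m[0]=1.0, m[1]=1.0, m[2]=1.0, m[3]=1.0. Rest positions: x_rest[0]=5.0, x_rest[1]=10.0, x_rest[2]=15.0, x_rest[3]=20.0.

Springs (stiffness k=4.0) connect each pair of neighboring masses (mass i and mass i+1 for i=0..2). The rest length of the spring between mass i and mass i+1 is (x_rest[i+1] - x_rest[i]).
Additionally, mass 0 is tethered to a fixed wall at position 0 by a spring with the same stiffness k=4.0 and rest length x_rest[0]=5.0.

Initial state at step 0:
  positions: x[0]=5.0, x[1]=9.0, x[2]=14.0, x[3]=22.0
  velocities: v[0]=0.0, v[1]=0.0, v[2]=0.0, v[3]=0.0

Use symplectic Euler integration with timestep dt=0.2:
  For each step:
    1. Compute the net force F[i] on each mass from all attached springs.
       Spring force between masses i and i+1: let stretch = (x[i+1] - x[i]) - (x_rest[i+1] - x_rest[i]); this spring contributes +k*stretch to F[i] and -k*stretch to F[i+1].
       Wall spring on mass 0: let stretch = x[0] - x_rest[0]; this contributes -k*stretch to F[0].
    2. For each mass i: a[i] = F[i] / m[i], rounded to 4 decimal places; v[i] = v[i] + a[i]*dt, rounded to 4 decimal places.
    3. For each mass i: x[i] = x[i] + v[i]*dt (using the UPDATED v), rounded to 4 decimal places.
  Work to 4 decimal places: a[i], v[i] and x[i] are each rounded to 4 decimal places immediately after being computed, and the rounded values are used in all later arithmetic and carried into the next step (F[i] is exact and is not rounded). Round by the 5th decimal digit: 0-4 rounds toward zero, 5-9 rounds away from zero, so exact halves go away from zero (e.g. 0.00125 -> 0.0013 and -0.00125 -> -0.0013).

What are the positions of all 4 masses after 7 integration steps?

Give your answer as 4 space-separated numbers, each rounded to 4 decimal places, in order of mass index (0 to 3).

Step 0: x=[5.0000 9.0000 14.0000 22.0000] v=[0.0000 0.0000 0.0000 0.0000]
Step 1: x=[4.8400 9.1600 14.4800 21.5200] v=[-0.8000 0.8000 2.4000 -2.4000]
Step 2: x=[4.5968 9.4800 15.2352 20.7136] v=[-1.2160 1.6000 3.7760 -4.0320]
Step 3: x=[4.3994 9.9395 15.9461 19.8307] v=[-0.9869 2.2976 3.5546 -4.4147]
Step 4: x=[4.3845 10.4737 16.3175 19.1262] v=[-0.0743 2.6708 1.8570 -3.5224]
Step 5: x=[4.6424 10.9686 16.2033 18.7723] v=[1.2895 2.4745 -0.5711 -1.7694]
Step 6: x=[5.1697 11.2889 15.6626 18.8074] v=[2.6365 1.6013 -2.7037 0.1754]
Step 7: x=[5.8489 11.3299 14.9252 19.1393] v=[3.3961 0.2049 -3.6868 1.6596]

Answer: 5.8489 11.3299 14.9252 19.1393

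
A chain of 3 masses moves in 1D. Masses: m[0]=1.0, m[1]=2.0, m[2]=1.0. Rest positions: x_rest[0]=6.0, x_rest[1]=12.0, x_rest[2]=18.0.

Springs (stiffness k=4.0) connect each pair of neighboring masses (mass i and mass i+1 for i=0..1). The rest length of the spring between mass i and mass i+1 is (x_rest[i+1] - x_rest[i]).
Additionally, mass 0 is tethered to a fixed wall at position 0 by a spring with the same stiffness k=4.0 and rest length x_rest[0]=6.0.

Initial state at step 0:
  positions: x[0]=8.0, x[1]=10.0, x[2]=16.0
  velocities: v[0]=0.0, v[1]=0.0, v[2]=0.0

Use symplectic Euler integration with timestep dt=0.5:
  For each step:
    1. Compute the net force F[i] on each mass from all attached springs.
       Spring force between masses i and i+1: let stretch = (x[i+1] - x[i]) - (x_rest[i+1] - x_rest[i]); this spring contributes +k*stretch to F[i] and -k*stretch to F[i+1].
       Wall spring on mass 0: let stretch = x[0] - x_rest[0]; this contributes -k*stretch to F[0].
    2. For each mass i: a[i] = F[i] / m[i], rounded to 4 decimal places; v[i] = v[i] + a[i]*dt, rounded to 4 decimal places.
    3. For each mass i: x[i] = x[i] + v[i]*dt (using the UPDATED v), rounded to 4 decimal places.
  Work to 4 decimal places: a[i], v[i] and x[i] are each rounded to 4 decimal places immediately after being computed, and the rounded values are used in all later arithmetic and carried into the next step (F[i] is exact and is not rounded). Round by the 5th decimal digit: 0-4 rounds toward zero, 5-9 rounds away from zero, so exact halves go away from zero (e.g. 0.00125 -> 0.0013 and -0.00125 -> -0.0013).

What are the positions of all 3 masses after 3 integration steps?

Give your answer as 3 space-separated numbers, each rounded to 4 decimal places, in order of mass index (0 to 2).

Answer: 9.0000 10.0000 19.0000

Derivation:
Step 0: x=[8.0000 10.0000 16.0000] v=[0.0000 0.0000 0.0000]
Step 1: x=[2.0000 12.0000 16.0000] v=[-12.0000 4.0000 0.0000]
Step 2: x=[4.0000 11.0000 18.0000] v=[4.0000 -2.0000 4.0000]
Step 3: x=[9.0000 10.0000 19.0000] v=[10.0000 -2.0000 2.0000]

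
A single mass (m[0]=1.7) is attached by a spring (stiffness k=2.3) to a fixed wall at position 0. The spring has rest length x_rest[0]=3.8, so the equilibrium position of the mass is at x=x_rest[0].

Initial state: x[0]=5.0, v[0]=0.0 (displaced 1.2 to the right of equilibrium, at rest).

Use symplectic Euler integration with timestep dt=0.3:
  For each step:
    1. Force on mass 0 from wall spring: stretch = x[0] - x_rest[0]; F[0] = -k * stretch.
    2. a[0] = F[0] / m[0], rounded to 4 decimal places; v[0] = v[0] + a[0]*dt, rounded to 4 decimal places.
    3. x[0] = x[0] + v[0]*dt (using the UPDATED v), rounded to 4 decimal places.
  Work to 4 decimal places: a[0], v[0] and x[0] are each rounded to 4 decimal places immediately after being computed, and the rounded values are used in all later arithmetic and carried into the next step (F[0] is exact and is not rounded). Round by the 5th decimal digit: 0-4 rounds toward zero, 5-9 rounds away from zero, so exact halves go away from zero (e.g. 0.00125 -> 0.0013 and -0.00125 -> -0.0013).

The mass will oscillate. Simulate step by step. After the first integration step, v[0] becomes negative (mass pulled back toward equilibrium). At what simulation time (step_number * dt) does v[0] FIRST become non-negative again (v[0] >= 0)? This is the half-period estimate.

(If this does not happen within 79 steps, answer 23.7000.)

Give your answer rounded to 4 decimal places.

Answer: 2.7000

Derivation:
Step 0: x=[5.0000] v=[0.0000]
Step 1: x=[4.8539] v=[-0.4871]
Step 2: x=[4.5794] v=[-0.9149]
Step 3: x=[4.2100] v=[-1.2313]
Step 4: x=[3.7907] v=[-1.3977]
Step 5: x=[3.3725] v=[-1.3939]
Step 6: x=[3.0064] v=[-1.2204]
Step 7: x=[2.7369] v=[-0.8983]
Step 8: x=[2.5969] v=[-0.4668]
Step 9: x=[2.6034] v=[0.0215]
First v>=0 after going negative at step 9, time=2.7000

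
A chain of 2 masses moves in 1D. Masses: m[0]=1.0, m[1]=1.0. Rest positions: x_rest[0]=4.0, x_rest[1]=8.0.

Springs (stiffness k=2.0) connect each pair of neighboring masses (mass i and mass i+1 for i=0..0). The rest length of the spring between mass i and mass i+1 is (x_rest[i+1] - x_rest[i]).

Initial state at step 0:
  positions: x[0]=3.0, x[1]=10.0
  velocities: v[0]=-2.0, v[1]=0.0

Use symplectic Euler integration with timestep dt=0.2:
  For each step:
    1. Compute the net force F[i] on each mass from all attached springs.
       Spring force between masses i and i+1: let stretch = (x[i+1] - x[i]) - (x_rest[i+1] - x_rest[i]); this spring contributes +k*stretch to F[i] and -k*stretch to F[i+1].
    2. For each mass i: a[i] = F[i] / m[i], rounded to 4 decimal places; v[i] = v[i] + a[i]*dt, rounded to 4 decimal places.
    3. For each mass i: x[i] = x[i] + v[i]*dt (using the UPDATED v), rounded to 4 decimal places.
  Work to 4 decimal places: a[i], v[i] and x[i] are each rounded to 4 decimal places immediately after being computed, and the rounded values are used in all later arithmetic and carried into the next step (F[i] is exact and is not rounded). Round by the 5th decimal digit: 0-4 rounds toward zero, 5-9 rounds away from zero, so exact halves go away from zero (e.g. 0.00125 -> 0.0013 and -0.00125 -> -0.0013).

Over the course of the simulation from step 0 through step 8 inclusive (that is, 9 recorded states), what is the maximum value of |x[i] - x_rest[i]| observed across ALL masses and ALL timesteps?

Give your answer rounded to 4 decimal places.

Answer: 2.6115

Derivation:
Step 0: x=[3.0000 10.0000] v=[-2.0000 0.0000]
Step 1: x=[2.8400 9.7600] v=[-0.8000 -1.2000]
Step 2: x=[2.9136 9.2864] v=[0.3680 -2.3680]
Step 3: x=[3.1770 8.6230] v=[1.3171 -3.3171]
Step 4: x=[3.5561 7.8439] v=[1.8955 -3.8955]
Step 5: x=[3.9582 7.0418] v=[2.0106 -4.0106]
Step 6: x=[4.2870 6.3130] v=[1.6440 -3.6440]
Step 7: x=[4.4579 5.7421] v=[0.8544 -2.8544]
Step 8: x=[4.4115 5.3885] v=[-0.2319 -1.7681]
Max displacement = 2.6115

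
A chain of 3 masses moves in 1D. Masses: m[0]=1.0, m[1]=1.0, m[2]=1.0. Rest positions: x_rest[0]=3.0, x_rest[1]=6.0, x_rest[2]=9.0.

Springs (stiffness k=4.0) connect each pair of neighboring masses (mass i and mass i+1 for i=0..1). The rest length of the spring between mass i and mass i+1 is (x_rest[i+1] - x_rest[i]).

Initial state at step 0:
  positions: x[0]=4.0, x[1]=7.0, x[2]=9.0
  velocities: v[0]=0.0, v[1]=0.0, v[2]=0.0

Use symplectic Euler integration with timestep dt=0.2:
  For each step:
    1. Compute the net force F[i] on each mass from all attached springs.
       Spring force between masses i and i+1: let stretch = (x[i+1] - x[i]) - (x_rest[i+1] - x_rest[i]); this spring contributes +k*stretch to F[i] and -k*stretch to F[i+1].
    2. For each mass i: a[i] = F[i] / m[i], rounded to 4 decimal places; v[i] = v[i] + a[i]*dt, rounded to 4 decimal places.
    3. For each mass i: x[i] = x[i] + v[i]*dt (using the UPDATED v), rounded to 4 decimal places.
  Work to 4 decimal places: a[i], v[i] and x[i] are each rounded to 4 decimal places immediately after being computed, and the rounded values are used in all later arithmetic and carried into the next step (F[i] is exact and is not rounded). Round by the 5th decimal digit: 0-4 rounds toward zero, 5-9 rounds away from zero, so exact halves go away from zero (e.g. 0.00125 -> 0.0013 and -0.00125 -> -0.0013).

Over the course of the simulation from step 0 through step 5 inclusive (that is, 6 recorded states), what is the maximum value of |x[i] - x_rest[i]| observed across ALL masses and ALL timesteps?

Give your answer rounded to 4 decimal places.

Answer: 1.1032

Derivation:
Step 0: x=[4.0000 7.0000 9.0000] v=[0.0000 0.0000 0.0000]
Step 1: x=[4.0000 6.8400 9.1600] v=[0.0000 -0.8000 0.8000]
Step 2: x=[3.9744 6.5968 9.4288] v=[-0.1280 -1.2160 1.3440]
Step 3: x=[3.8884 6.3871 9.7245] v=[-0.4301 -1.0483 1.4784]
Step 4: x=[3.7222 6.3116 9.9662] v=[-0.8311 -0.3773 1.2085]
Step 5: x=[3.4903 6.4066 10.1032] v=[-1.1596 0.4749 0.6848]
Max displacement = 1.1032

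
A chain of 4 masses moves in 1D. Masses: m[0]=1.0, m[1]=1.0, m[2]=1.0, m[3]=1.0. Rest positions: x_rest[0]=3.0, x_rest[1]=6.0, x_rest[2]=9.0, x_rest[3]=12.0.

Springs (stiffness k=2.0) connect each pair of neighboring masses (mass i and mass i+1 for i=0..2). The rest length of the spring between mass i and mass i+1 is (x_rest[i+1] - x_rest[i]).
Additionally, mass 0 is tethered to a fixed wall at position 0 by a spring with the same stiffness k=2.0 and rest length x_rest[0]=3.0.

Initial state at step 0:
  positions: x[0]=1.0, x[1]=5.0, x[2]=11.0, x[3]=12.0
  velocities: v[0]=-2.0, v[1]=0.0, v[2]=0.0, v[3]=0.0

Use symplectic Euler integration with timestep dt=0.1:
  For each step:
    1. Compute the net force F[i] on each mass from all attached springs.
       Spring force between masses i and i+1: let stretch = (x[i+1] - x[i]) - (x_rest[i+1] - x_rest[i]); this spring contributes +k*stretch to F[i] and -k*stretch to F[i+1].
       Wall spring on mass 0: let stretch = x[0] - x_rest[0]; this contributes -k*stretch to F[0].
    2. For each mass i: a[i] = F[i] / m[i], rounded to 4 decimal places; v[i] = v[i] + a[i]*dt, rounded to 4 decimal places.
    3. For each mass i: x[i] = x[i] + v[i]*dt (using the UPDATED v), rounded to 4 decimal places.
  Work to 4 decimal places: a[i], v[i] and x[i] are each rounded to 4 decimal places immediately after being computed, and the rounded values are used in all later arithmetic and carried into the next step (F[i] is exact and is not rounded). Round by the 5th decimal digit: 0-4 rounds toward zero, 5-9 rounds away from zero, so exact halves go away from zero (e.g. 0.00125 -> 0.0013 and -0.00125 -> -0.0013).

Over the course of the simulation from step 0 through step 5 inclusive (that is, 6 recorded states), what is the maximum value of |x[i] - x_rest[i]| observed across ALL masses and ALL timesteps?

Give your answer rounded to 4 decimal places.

Step 0: x=[1.0000 5.0000 11.0000 12.0000] v=[-2.0000 0.0000 0.0000 0.0000]
Step 1: x=[0.8600 5.0400 10.9000 12.0400] v=[-1.4000 0.4000 -1.0000 0.4000]
Step 2: x=[0.7864 5.1136 10.7056 12.1172] v=[-0.7360 0.7360 -1.9440 0.7720]
Step 3: x=[0.7836 5.2125 10.4276 12.2262] v=[-0.0278 0.9890 -2.7801 1.0897]
Step 4: x=[0.8537 5.3271 10.0813 12.3592] v=[0.7013 1.1462 -3.4634 1.3300]
Step 5: x=[0.9962 5.4473 9.6854 12.5066] v=[1.4252 1.2024 -3.9587 1.4744]
Max displacement = 2.2164

Answer: 2.2164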